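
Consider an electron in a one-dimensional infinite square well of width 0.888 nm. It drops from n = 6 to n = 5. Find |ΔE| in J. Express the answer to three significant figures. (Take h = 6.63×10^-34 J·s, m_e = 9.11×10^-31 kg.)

|ΔE| = 8.41×10^-19 J

E_1 = h²/(8m_eL²) = 7.649×10^-20 J.
|ΔE| = |6² − 5²|·E_1 = 11·7.649×10^-20 J = 8.41×10^-19 J.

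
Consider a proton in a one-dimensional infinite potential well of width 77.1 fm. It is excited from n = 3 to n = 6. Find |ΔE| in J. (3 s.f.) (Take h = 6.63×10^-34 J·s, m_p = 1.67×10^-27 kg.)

E_1 = h²/(8m_pL²) = 5.535×10^-15 J.
|ΔE| = |3² − 6²|·E_1 = 27·5.535×10^-15 J = 1.49×10^-13 J.

|ΔE| = 1.49×10^-13 J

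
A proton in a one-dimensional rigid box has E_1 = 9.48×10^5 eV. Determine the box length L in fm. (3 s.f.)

L = 14.7 fm

From E_n = n²h²/(8m_pL²), L = n·h/√(8m_pE_n).
E_1 = 9.48×10^5 eV = 1.519×10^-13 J, so L = 1·6.626×10^-34/√(8·1.673×10^-27·1.519×10^-13) = 1.47×10^-14 m = 14.7 fm.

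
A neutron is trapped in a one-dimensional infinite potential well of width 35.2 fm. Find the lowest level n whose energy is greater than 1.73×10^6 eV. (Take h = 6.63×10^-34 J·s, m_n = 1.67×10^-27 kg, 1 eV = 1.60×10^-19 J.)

n = 4

E_1 = h²/(8m_nL²) = 2.655×10^-14 J = 1.659×10^5 eV.
Need n² > 1.73×10^6/1.659×10^5 = 10.43, i.e. n > 3.230.
The smallest integer satisfying this is n = 4.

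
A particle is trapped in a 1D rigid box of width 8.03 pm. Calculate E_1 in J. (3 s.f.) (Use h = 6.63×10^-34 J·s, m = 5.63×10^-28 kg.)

E_1 = 1.51×10^-18 J

For an infinite well E_n = n²h²/(8mL²), so E_1 = h²/(8mL²) = (6.63×10^-34)²/(8·5.63×10^-28·(8.03×10^-12 m)²) = 1.514×10^-18 J.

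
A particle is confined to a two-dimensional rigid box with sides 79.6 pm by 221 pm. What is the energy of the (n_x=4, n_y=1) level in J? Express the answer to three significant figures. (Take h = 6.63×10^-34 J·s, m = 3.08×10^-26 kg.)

E = 4.54×10^-21 J

For a 2D rectangular well E = (h²/8m)·Σ n_i²/L_i² = (6.63×10^-34)²/(8·3.08×10^-26) · [4²/(79.6 pm)² + 1²/(221 pm)²].
Evaluating gives E = 4.54×10^-21 J.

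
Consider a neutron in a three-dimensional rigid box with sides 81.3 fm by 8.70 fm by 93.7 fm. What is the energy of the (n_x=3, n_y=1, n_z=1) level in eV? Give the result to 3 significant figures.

E = 3.00×10^6 eV

For a 3D rectangular well E = (h²/8m_n)·Σ n_i²/L_i² = (6.626×10^-34)²/(8·1.675×10^-27) · [3²/(81.3 fm)² + 1²/(8.70 fm)² + 1²/(93.7 fm)²].
Evaluating gives E = 4.812×10^-13 J = 3.00×10^6 eV.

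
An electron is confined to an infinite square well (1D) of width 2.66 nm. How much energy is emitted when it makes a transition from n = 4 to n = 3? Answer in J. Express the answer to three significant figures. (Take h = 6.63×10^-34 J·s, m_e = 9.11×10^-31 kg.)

|ΔE| = 5.97×10^-20 J

E_1 = h²/(8m_eL²) = 8.524×10^-21 J.
|ΔE| = |4² − 3²|·E_1 = 7·8.524×10^-21 J = 5.97×10^-20 J.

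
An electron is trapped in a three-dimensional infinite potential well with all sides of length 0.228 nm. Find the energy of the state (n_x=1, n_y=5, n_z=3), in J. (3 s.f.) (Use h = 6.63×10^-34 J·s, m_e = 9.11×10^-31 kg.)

For a 3D rectangular well E = (h²/8m_e)·Σ n_i²/L_i² = (6.63×10^-34)²/(8·9.11×10^-31) · [1²/(0.228 nm)² + 5²/(0.228 nm)² + 3²/(0.228 nm)²].
Evaluating gives E = 4.06×10^-17 J.

E = 4.06×10^-17 J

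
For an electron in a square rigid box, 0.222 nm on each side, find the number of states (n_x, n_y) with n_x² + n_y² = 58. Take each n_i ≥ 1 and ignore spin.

degeneracy = 2

The level has n_x² + n_y² = 58. The ordered positive-integer solutions are (3, 7), (7, 3).
That gives 2 states.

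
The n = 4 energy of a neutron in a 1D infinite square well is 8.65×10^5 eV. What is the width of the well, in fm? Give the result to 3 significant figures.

L = 61.5 fm

From E_n = n²h²/(8m_nL²), L = n·h/√(8m_nE_n).
E_4 = 8.65×10^5 eV = 1.386×10^-13 J, so L = 4·6.626×10^-34/√(8·1.675×10^-27·1.386×10^-13) = 6.15×10^-14 m = 61.5 fm.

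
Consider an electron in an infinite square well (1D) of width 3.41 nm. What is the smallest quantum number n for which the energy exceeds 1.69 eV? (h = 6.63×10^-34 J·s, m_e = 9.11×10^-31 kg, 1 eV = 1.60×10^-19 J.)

E_1 = h²/(8m_eL²) = 5.187×10^-21 J = 0.03242 eV.
Need n² > 1.69/0.03242 = 52.13, i.e. n > 7.220.
The smallest integer satisfying this is n = 8.

n = 8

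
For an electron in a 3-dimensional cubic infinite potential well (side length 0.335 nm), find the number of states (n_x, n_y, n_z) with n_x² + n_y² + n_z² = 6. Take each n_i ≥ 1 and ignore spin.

degeneracy = 3

The level has n_x² + n_y² + n_z² = 6. The ordered positive-integer solutions are (1, 1, 2), (1, 2, 1), (2, 1, 1).
That gives 3 states.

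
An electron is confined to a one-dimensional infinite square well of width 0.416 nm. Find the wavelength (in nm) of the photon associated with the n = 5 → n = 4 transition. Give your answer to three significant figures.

λ = 63.4 nm

E_1 = h²/(8m_eL²) = 3.481×10^-19 J, so ΔE = (5² − 4²)E_1 = 3.133×10^-18 J.
λ = hc/ΔE = (6.626×10^-34·2.998×10^8)/3.133×10^-18 = 6.34×10^-8 m = 63.4 nm.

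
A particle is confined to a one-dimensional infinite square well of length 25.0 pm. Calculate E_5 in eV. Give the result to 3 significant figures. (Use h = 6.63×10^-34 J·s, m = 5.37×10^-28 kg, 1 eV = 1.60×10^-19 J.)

E_5 = 25.6 eV

For an infinite well E_n = n²h²/(8mL²), so E_1 = h²/(8mL²) = (6.63×10^-34)²/(8·5.37×10^-28·(2.50×10^-11 m)²) = 1.637×10^-19 J.
Then E_5 = 5²·E_1 = 25·1.637×10^-19 J = 4.092×10^-18 J.
Converting, E_5 = 4.092×10^-18 J / (1.60×10^-19 J/eV) = 25.6 eV.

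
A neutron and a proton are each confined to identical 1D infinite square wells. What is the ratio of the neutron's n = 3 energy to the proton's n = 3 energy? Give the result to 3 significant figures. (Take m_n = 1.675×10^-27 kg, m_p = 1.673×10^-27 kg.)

0.999

E_n ∝ 1/m at fixed n and L, so the ratio is m_p/m_n = 1.673×10^-27/1.675×10^-27 = 0.999.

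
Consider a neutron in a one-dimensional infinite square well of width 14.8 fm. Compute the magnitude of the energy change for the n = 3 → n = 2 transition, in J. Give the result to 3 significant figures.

|ΔE| = 7.48×10^-13 J

E_1 = h²/(8m_nL²) = 1.496×10^-13 J.
|ΔE| = |3² − 2²|·E_1 = 5·1.496×10^-13 J = 7.48×10^-13 J.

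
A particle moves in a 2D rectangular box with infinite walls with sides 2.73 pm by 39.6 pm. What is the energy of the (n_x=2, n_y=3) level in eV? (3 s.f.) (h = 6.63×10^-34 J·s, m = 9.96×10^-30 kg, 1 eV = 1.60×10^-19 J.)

For a 2D rectangular well E = (h²/8m)·Σ n_i²/L_i² = (6.63×10^-34)²/(8·9.96×10^-30) · [2²/(2.73 pm)² + 3²/(39.6 pm)²].
Evaluating gives E = 2.992×10^-15 J = 1.87×10^4 eV.

E = 1.87×10^4 eV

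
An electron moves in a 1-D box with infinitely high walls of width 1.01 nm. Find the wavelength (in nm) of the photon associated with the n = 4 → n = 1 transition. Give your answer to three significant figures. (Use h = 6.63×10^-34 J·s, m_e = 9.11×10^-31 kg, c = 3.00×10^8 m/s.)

λ = 224 nm

E_1 = h²/(8m_eL²) = 5.913×10^-20 J, so ΔE = (4² − 1²)E_1 = 8.870×10^-19 J.
λ = hc/ΔE = (6.63×10^-34·3.00×10^8)/8.870×10^-19 = 2.24×10^-7 m = 224 nm.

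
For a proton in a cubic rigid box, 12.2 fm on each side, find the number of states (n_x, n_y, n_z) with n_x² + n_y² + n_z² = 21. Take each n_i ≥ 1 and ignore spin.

The level has n_x² + n_y² + n_z² = 21. The ordered positive-integer solutions are (1, 2, 4), (1, 4, 2), (2, 1, 4), (2, 4, 1), (4, 1, 2), (4, 2, 1).
That gives 6 states.

degeneracy = 6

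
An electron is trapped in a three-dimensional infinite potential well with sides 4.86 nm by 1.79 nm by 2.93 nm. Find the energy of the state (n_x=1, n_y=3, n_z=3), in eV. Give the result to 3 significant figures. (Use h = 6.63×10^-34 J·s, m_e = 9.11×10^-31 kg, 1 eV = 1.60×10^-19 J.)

For a 3D rectangular well E = (h²/8m_e)·Σ n_i²/L_i² = (6.63×10^-34)²/(8·9.11×10^-31) · [1²/(4.86 nm)² + 3²/(1.79 nm)² + 3²/(2.93 nm)²].
Evaluating gives E = 2.352×10^-19 J = 1.47 eV.

E = 1.47 eV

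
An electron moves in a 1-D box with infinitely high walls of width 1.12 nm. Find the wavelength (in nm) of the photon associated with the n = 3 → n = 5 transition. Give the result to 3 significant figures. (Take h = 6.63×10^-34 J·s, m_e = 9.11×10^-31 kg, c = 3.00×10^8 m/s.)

E_1 = h²/(8m_eL²) = 4.808×10^-20 J, so ΔE = (5² − 3²)E_1 = 7.693×10^-19 J.
λ = hc/ΔE = (6.63×10^-34·3.00×10^8)/7.693×10^-19 = 2.59×10^-7 m = 259 nm.

λ = 259 nm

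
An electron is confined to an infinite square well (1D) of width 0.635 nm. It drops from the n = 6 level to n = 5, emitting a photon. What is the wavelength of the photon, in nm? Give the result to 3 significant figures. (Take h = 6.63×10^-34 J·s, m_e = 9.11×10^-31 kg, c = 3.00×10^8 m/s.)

λ = 121 nm

E_1 = h²/(8m_eL²) = 1.496×10^-19 J, so ΔE = (6² − 5²)E_1 = 1.646×10^-18 J.
λ = hc/ΔE = (6.63×10^-34·3.00×10^8)/1.646×10^-18 = 1.21×10^-7 m = 121 nm.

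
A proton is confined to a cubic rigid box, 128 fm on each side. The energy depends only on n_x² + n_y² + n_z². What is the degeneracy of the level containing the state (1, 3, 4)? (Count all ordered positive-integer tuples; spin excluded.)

The level has n_x² + n_y² + n_z² = 26. The ordered positive-integer solutions are (1, 3, 4), (1, 4, 3), (3, 1, 4), (3, 4, 1), (4, 1, 3), (4, 3, 1).
That gives 6 states.

degeneracy = 6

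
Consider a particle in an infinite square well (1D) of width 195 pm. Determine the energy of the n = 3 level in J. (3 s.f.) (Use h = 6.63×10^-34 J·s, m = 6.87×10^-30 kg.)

For an infinite well E_n = n²h²/(8mL²), so E_1 = h²/(8mL²) = (6.63×10^-34)²/(8·6.87×10^-30·(1.95×10^-10 m)²) = 2.103×10^-19 J.
Then E_3 = 3²·E_1 = 9·2.103×10^-19 J = 1.89×10^-18 J.

E_3 = 1.89×10^-18 J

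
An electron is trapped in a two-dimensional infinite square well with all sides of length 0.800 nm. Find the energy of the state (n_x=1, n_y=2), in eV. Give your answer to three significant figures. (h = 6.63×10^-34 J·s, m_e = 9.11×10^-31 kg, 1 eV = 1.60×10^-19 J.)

For a 2D rectangular well E = (h²/8m_e)·Σ n_i²/L_i² = (6.63×10^-34)²/(8·9.11×10^-31) · [1²/(0.800 nm)² + 2²/(0.800 nm)²].
Evaluating gives E = 4.712×10^-19 J = 2.95 eV.

E = 2.95 eV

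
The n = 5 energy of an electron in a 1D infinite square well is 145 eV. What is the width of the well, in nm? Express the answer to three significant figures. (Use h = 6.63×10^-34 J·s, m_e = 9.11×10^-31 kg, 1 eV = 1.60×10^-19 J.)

L = 0.255 nm

From E_n = n²h²/(8m_eL²), L = n·h/√(8m_eE_n).
E_5 = 145 eV = 2.320×10^-17 J, so L = 5·6.63×10^-34/√(8·9.11×10^-31·2.320×10^-17) = 2.55×10^-10 m = 0.255 nm.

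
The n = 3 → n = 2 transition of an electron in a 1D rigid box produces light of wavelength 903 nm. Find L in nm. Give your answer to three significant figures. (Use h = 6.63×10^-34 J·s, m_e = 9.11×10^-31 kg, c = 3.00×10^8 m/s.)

The photon carries ΔE = hc/λ = 6.63×10^-34·3.00×10^8/9.03×10^-7 m = 2.203×10^-19 J.
Since ΔE = (3² − 2²)E_1, E_1 = 4.406×10^-20 J, and L = h/√(8m_eE_1) = 1.17×10^-9 m = 1.17 nm.

L = 1.17 nm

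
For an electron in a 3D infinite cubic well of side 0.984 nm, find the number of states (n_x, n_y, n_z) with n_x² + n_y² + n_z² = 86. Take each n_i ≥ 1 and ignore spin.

The level has n_x² + n_y² + n_z² = 86. The ordered positive-integer solutions are (1, 2, 9), (1, 6, 7), (1, 7, 6), (1, 9, 2), (2, 1, 9), (2, 9, 1), (5, 5, 6), (5, 6, 5), (6, 1, 7), (6, 5, 5), (6, 7, 1), (7, 1, 6), (7, 6, 1), (9, 1, 2), (9, 2, 1).
That gives 15 states.

degeneracy = 15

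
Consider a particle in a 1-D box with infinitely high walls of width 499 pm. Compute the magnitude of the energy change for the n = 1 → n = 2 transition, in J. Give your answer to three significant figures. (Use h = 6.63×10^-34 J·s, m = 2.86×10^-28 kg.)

|ΔE| = 2.31×10^-21 J

E_1 = h²/(8mL²) = 7.716×10^-22 J.
|ΔE| = |1² − 2²|·E_1 = 3·7.716×10^-22 J = 2.31×10^-21 J.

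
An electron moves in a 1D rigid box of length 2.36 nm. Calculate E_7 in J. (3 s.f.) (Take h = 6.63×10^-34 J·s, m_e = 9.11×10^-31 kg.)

For an infinite well E_n = n²h²/(8m_eL²), so E_1 = h²/(8m_eL²) = (6.63×10^-34)²/(8·9.11×10^-31·(2.36×10^-9 m)²) = 1.083×10^-20 J.
Then E_7 = 7²·E_1 = 49·1.083×10^-20 J = 5.31×10^-19 J.

E_7 = 5.31×10^-19 J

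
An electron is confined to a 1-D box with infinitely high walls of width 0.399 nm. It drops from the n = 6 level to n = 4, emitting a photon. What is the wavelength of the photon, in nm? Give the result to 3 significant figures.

E_1 = h²/(8m_eL²) = 3.784×10^-19 J, so ΔE = (6² − 4²)E_1 = 7.568×10^-18 J.
λ = hc/ΔE = (6.626×10^-34·2.998×10^8)/7.568×10^-18 = 2.62×10^-8 m = 26.2 nm.

λ = 26.2 nm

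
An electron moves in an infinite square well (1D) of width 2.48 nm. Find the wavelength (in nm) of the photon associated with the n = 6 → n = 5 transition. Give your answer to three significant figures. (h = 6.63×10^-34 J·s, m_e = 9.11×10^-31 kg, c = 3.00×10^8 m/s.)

λ = 1.84×10^3 nm

E_1 = h²/(8m_eL²) = 9.807×10^-21 J, so ΔE = (6² − 5²)E_1 = 1.079×10^-19 J.
λ = hc/ΔE = (6.63×10^-34·3.00×10^8)/1.079×10^-19 = 1.84×10^-6 m = 1.84×10^3 nm.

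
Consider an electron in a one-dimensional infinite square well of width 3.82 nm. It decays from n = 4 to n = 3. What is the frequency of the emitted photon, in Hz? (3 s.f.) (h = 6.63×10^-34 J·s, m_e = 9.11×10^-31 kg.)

E_1 = h²/(8m_eL²) = 4.133×10^-21 J and ΔE = (4² − 3²)E_1 = 2.893×10^-20 J.
f = ΔE/h = 2.893×10^-20/6.63×10^-34 = 4.36×10^13 Hz.

f = 4.36×10^13 Hz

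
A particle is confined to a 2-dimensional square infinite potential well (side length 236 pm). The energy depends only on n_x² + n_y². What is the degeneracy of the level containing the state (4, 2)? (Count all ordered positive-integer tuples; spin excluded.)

degeneracy = 2

The level has n_x² + n_y² = 20. The ordered positive-integer solutions are (2, 4), (4, 2).
That gives 2 states.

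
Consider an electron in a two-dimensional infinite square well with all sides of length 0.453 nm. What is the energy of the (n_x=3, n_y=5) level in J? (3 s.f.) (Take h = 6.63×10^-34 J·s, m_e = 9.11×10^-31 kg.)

E = 9.99×10^-18 J

For a 2D rectangular well E = (h²/8m_e)·Σ n_i²/L_i² = (6.63×10^-34)²/(8·9.11×10^-31) · [3²/(0.453 nm)² + 5²/(0.453 nm)²].
Evaluating gives E = 9.99×10^-18 J.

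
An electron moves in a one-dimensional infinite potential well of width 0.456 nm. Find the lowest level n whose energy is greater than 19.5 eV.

n = 4

E_1 = h²/(8m_eL²) = 2.897×10^-19 J = 1.808 eV.
Need n² > 19.5/1.808 = 10.79, i.e. n > 3.285.
The smallest integer satisfying this is n = 4.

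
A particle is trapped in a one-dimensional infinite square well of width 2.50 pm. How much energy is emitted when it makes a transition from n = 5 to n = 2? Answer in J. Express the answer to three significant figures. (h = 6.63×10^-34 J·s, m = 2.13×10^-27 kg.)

E_1 = h²/(8mL²) = 4.127×10^-18 J.
|ΔE| = |5² − 2²|·E_1 = 21·4.127×10^-18 J = 8.67×10^-17 J.

|ΔE| = 8.67×10^-17 J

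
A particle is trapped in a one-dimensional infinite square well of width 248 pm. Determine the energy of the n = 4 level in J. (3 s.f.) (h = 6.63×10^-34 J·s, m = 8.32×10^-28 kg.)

E_4 = 1.72×10^-20 J

For an infinite well E_n = n²h²/(8mL²), so E_1 = h²/(8mL²) = (6.63×10^-34)²/(8·8.32×10^-28·(2.48×10^-10 m)²) = 1.074×10^-21 J.
Then E_4 = 4²·E_1 = 16·1.074×10^-21 J = 1.72×10^-20 J.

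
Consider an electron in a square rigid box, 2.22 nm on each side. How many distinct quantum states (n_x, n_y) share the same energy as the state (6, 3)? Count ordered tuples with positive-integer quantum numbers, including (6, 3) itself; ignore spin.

degeneracy = 2

The level has n_x² + n_y² = 45. The ordered positive-integer solutions are (3, 6), (6, 3).
That gives 2 states.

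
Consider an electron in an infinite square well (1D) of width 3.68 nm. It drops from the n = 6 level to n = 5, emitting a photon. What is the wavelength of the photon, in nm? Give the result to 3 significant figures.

E_1 = h²/(8m_eL²) = 4.449×10^-21 J, so ΔE = (6² − 5²)E_1 = 4.894×10^-20 J.
λ = hc/ΔE = (6.626×10^-34·2.998×10^8)/4.894×10^-20 = 4.06×10^-6 m = 4.06×10^3 nm.

λ = 4.06×10^3 nm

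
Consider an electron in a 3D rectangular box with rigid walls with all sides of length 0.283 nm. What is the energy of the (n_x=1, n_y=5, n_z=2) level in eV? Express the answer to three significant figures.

E = 141 eV

For a 3D rectangular well E = (h²/8m_e)·Σ n_i²/L_i² = (6.626×10^-34)²/(8·9.109×10^-31) · [1²/(0.283 nm)² + 5²/(0.283 nm)² + 2²/(0.283 nm)²].
Evaluating gives E = 2.257×10^-17 J = 141 eV.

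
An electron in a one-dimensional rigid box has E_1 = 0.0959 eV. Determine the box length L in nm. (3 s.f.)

From E_n = n²h²/(8m_eL²), L = n·h/√(8m_eE_n).
E_1 = 0.0959 eV = 1.536×10^-20 J, so L = 1·6.626×10^-34/√(8·9.109×10^-31·1.536×10^-20) = 1.98×10^-9 m = 1.98 nm.

L = 1.98 nm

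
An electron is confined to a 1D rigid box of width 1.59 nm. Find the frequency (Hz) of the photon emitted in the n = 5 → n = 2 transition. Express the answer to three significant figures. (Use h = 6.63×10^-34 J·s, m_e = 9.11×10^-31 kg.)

E_1 = h²/(8m_eL²) = 2.386×10^-20 J and ΔE = (5² − 2²)E_1 = 5.011×10^-19 J.
f = ΔE/h = 5.011×10^-19/6.63×10^-34 = 7.56×10^14 Hz.

f = 7.56×10^14 Hz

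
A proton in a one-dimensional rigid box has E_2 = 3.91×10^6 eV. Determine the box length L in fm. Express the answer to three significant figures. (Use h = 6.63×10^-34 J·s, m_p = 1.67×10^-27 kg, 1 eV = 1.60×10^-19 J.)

L = 14.5 fm

From E_n = n²h²/(8m_pL²), L = n·h/√(8m_pE_n).
E_2 = 3.91×10^6 eV = 6.256×10^-13 J, so L = 2·6.63×10^-34/√(8·1.67×10^-27·6.256×10^-13) = 1.45×10^-14 m = 14.5 fm.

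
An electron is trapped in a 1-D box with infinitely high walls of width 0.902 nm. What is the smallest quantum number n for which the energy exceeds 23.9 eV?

n = 8

E_1 = h²/(8m_eL²) = 7.405×10^-20 J = 0.4622 eV.
Need n² > 23.9/0.4622 = 51.71, i.e. n > 7.191.
The smallest integer satisfying this is n = 8.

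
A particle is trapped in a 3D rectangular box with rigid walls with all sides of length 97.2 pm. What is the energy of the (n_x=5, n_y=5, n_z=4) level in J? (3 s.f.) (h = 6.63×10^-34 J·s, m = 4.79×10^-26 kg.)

For a 3D rectangular well E = (h²/8m)·Σ n_i²/L_i² = (6.63×10^-34)²/(8·4.79×10^-26) · [5²/(97.2 pm)² + 5²/(97.2 pm)² + 4²/(97.2 pm)²].
Evaluating gives E = 8.01×10^-21 J.

E = 8.01×10^-21 J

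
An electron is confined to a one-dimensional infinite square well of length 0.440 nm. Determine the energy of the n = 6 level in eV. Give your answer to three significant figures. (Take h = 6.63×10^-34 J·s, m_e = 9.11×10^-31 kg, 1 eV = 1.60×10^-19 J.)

For an infinite well E_n = n²h²/(8m_eL²), so E_1 = h²/(8m_eL²) = (6.63×10^-34)²/(8·9.11×10^-31·(4.40×10^-10 m)²) = 3.115×10^-19 J.
Then E_6 = 6²·E_1 = 36·3.115×10^-19 J = 1.121×10^-17 J.
Converting, E_6 = 1.121×10^-17 J / (1.60×10^-19 J/eV) = 70.1 eV.

E_6 = 70.1 eV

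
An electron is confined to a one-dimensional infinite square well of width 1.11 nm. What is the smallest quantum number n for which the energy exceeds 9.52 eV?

E_1 = h²/(8m_eL²) = 4.890×10^-20 J = 0.3052 eV.
Need n² > 9.52/0.3052 = 31.19, i.e. n > 5.585.
The smallest integer satisfying this is n = 6.

n = 6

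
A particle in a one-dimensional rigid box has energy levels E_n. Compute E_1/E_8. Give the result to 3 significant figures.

0.0156

E_n ∝ n², so E_1/E_8 = 1²/8² = 1/64 = 0.0156.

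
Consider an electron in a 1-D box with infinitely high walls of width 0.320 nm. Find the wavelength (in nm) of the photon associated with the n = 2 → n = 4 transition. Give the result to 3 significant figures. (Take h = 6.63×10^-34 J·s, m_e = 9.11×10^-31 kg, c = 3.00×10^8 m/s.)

λ = 28.1 nm

E_1 = h²/(8m_eL²) = 5.890×10^-19 J, so ΔE = (4² − 2²)E_1 = 7.068×10^-18 J.
λ = hc/ΔE = (6.63×10^-34·3.00×10^8)/7.068×10^-18 = 2.81×10^-8 m = 28.1 nm.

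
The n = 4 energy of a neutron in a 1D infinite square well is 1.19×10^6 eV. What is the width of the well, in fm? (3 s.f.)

L = 52.4 fm

From E_n = n²h²/(8m_nL²), L = n·h/√(8m_nE_n).
E_4 = 1.19×10^6 eV = 1.906×10^-13 J, so L = 4·6.626×10^-34/√(8·1.675×10^-27·1.906×10^-13) = 5.24×10^-14 m = 52.4 fm.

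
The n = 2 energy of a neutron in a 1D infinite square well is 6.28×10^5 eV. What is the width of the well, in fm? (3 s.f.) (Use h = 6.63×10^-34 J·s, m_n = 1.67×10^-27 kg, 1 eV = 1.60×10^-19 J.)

L = 36.2 fm

From E_n = n²h²/(8m_nL²), L = n·h/√(8m_nE_n).
E_2 = 6.28×10^5 eV = 1.005×10^-13 J, so L = 2·6.63×10^-34/√(8·1.67×10^-27·1.005×10^-13) = 3.62×10^-14 m = 36.2 fm.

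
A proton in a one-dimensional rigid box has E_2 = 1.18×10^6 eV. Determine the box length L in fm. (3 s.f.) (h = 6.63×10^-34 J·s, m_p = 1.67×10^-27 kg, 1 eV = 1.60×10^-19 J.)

L = 26.4 fm

From E_n = n²h²/(8m_pL²), L = n·h/√(8m_pE_n).
E_2 = 1.18×10^6 eV = 1.888×10^-13 J, so L = 2·6.63×10^-34/√(8·1.67×10^-27·1.888×10^-13) = 2.64×10^-14 m = 26.4 fm.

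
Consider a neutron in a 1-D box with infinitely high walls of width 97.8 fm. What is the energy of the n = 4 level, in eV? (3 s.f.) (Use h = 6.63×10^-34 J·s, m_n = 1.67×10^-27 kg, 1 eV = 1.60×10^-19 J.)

For an infinite well E_n = n²h²/(8m_nL²), so E_1 = h²/(8m_nL²) = (6.63×10^-34)²/(8·1.67×10^-27·(9.78×10^-14 m)²) = 3.440×10^-15 J.
Then E_4 = 4²·E_1 = 16·3.440×10^-15 J = 5.504×10^-14 J.
Converting, E_4 = 5.504×10^-14 J / (1.60×10^-19 J/eV) = 3.44×10^5 eV.

E_4 = 3.44×10^5 eV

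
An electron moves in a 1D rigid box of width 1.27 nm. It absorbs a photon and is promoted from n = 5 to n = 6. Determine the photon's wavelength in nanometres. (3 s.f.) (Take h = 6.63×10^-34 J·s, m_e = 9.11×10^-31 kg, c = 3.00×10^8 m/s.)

λ = 484 nm

E_1 = h²/(8m_eL²) = 3.739×10^-20 J, so ΔE = (6² − 5²)E_1 = 4.113×10^-19 J.
λ = hc/ΔE = (6.63×10^-34·3.00×10^8)/4.113×10^-19 = 4.84×10^-7 m = 484 nm.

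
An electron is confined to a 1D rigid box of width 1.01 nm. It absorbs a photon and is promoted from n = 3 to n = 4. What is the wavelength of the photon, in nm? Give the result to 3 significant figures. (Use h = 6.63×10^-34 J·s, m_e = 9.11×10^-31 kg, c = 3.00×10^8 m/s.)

E_1 = h²/(8m_eL²) = 5.913×10^-20 J, so ΔE = (4² − 3²)E_1 = 4.139×10^-19 J.
λ = hc/ΔE = (6.63×10^-34·3.00×10^8)/4.139×10^-19 = 4.81×10^-7 m = 481 nm.

λ = 481 nm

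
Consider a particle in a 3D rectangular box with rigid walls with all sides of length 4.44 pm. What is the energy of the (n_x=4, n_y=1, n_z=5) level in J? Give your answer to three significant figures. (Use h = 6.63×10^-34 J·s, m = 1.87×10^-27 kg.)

For a 3D rectangular well E = (h²/8m)·Σ n_i²/L_i² = (6.63×10^-34)²/(8·1.87×10^-27) · [4²/(4.44 pm)² + 1²/(4.44 pm)² + 5²/(4.44 pm)²].
Evaluating gives E = 6.26×10^-17 J.

E = 6.26×10^-17 J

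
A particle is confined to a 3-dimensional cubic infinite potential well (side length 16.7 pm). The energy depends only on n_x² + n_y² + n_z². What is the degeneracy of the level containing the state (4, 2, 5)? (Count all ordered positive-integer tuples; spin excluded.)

degeneracy = 6

The level has n_x² + n_y² + n_z² = 45. The ordered positive-integer solutions are (2, 4, 5), (2, 5, 4), (4, 2, 5), (4, 5, 2), (5, 2, 4), (5, 4, 2).
That gives 6 states.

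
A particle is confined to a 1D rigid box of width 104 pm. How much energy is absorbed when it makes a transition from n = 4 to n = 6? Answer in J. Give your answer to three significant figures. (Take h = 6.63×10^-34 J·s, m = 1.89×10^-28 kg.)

E_1 = h²/(8mL²) = 2.688×10^-20 J.
|ΔE| = |4² − 6²|·E_1 = 20·2.688×10^-20 J = 5.38×10^-19 J.

|ΔE| = 5.38×10^-19 J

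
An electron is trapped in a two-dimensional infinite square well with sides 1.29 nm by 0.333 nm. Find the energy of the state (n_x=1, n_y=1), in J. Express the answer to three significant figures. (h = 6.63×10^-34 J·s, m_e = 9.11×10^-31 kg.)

For a 2D rectangular well E = (h²/8m_e)·Σ n_i²/L_i² = (6.63×10^-34)²/(8·9.11×10^-31) · [1²/(1.29 nm)² + 1²/(0.333 nm)²].
Evaluating gives E = 5.80×10^-19 J.

E = 5.80×10^-19 J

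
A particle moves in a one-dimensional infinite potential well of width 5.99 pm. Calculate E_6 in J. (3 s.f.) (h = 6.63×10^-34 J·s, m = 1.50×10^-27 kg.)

E_6 = 3.68×10^-17 J

For an infinite well E_n = n²h²/(8mL²), so E_1 = h²/(8mL²) = (6.63×10^-34)²/(8·1.50×10^-27·(5.99×10^-12 m)²) = 1.021×10^-18 J.
Then E_6 = 6²·E_1 = 36·1.021×10^-18 J = 3.68×10^-17 J.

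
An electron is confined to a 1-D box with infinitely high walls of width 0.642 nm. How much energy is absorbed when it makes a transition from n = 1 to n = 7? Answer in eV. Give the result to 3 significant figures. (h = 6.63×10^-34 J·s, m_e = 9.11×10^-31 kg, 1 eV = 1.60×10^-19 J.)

E_1 = h²/(8m_eL²) = 1.463×10^-19 J.
|ΔE| = |1² − 7²|·E_1 = 48·1.463×10^-19 J = 7.022×10^-18 J = 43.9 eV.

|ΔE| = 43.9 eV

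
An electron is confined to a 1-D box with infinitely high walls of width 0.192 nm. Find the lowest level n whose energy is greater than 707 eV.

E_1 = h²/(8m_eL²) = 1.634×10^-18 J = 10.20 eV.
Need n² > 707/10.20 = 69.31, i.e. n > 8.325.
The smallest integer satisfying this is n = 9.

n = 9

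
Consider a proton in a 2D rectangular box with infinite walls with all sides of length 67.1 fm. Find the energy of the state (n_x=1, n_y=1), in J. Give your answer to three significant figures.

E = 1.46×10^-14 J

For a 2D rectangular well E = (h²/8m_p)·Σ n_i²/L_i² = (6.626×10^-34)²/(8·1.673×10^-27) · [1²/(67.1 fm)² + 1²/(67.1 fm)²].
Evaluating gives E = 1.46×10^-14 J.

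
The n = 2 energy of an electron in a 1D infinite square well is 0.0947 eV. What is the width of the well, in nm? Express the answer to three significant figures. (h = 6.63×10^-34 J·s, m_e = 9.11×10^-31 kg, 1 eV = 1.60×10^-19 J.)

L = 3.99 nm

From E_n = n²h²/(8m_eL²), L = n·h/√(8m_eE_n).
E_2 = 0.0947 eV = 1.515×10^-20 J, so L = 2·6.63×10^-34/√(8·9.11×10^-31·1.515×10^-20) = 3.99×10^-9 m = 3.99 nm.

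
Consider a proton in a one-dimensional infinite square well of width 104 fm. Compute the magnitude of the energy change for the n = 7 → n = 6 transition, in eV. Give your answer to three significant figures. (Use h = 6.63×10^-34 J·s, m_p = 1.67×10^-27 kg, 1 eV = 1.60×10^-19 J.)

E_1 = h²/(8m_pL²) = 3.042×10^-15 J.
|ΔE| = |7² − 6²|·E_1 = 13·3.042×10^-15 J = 3.955×10^-14 J = 2.47×10^5 eV.

|ΔE| = 2.47×10^5 eV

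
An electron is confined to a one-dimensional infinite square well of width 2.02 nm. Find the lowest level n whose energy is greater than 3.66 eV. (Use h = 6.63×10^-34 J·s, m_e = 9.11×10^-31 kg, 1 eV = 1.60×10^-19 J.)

E_1 = h²/(8m_eL²) = 1.478×10^-20 J = 0.09237 eV.
Need n² > 3.66/0.09237 = 39.62, i.e. n > 6.294.
The smallest integer satisfying this is n = 7.

n = 7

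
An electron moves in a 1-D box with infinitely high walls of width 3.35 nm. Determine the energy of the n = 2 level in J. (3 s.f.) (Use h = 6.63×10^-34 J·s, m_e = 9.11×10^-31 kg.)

E_2 = 2.15×10^-20 J

For an infinite well E_n = n²h²/(8m_eL²), so E_1 = h²/(8m_eL²) = (6.63×10^-34)²/(8·9.11×10^-31·(3.35×10^-9 m)²) = 5.374×10^-21 J.
Then E_2 = 2²·E_1 = 4·5.374×10^-21 J = 2.15×10^-20 J.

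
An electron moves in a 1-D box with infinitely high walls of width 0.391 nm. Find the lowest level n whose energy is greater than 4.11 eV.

E_1 = h²/(8m_eL²) = 3.941×10^-19 J = 2.460 eV.
Need n² > 4.11/2.460 = 1.671, i.e. n > 1.293.
The smallest integer satisfying this is n = 2.

n = 2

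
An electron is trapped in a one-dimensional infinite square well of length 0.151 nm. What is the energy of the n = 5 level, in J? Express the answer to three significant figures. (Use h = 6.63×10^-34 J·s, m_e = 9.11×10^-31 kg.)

E_5 = 6.61×10^-17 J

For an infinite well E_n = n²h²/(8m_eL²), so E_1 = h²/(8m_eL²) = (6.63×10^-34)²/(8·9.11×10^-31·(1.51×10^-10 m)²) = 2.645×10^-18 J.
Then E_5 = 5²·E_1 = 25·2.645×10^-18 J = 6.61×10^-17 J.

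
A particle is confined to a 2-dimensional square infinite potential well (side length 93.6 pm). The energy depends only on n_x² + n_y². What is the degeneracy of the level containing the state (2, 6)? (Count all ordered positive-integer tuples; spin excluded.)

degeneracy = 2

The level has n_x² + n_y² = 40. The ordered positive-integer solutions are (2, 6), (6, 2).
That gives 2 states.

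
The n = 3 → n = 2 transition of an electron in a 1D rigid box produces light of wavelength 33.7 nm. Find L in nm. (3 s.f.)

L = 0.226 nm

The photon carries ΔE = hc/λ = 6.626×10^-34·2.998×10^8/3.37×10^-8 m = 5.895×10^-18 J.
Since ΔE = (3² − 2²)E_1, E_1 = 1.179×10^-18 J, and L = h/√(8m_eE_1) = 2.26×10^-10 m = 0.226 nm.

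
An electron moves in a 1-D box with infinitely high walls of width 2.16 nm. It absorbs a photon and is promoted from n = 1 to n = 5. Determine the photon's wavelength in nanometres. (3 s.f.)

λ = 641 nm

E_1 = h²/(8m_eL²) = 1.291×10^-20 J, so ΔE = (5² − 1²)E_1 = 3.098×10^-19 J.
λ = hc/ΔE = (6.626×10^-34·2.998×10^8)/3.098×10^-19 = 6.41×10^-7 m = 641 nm.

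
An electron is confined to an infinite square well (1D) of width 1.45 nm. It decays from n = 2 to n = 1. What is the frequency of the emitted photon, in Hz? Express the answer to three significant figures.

E_1 = h²/(8m_eL²) = 2.866×10^-20 J and ΔE = (2² − 1²)E_1 = 8.598×10^-20 J.
f = ΔE/h = 8.598×10^-20/6.626×10^-34 = 1.30×10^14 Hz.

f = 1.30×10^14 Hz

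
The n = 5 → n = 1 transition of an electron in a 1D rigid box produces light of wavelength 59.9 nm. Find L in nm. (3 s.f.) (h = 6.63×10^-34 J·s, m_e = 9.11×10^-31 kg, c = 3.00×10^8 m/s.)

The photon carries ΔE = hc/λ = 6.63×10^-34·3.00×10^8/5.99×10^-8 m = 3.321×10^-18 J.
Since ΔE = (5² − 1²)E_1, E_1 = 1.384×10^-19 J, and L = h/√(8m_eE_1) = 6.60×10^-10 m = 0.660 nm.

L = 0.660 nm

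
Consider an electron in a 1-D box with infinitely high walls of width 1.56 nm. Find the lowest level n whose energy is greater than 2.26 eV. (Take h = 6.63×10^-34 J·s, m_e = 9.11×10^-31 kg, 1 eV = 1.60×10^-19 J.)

E_1 = h²/(8m_eL²) = 2.478×10^-20 J = 0.1549 eV.
Need n² > 2.26/0.1549 = 14.59, i.e. n > 3.820.
The smallest integer satisfying this is n = 4.

n = 4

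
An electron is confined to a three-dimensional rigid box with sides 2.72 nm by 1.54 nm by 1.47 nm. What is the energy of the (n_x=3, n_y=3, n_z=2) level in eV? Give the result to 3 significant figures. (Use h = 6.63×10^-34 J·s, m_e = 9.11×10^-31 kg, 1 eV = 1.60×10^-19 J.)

For a 3D rectangular well E = (h²/8m_e)·Σ n_i²/L_i² = (6.63×10^-34)²/(8·9.11×10^-31) · [3²/(2.72 nm)² + 3²/(1.54 nm)² + 2²/(1.47 nm)²].
Evaluating gives E = 4.139×10^-19 J = 2.59 eV.

E = 2.59 eV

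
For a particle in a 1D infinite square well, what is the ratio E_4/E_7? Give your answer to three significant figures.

0.327

E_n ∝ n², so E_4/E_7 = 4²/7² = 16/49 = 0.327.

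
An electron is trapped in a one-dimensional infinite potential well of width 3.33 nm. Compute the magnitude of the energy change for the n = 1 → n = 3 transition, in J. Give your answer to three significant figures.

E_1 = h²/(8m_eL²) = 5.433×10^-21 J.
|ΔE| = |1² − 3²|·E_1 = 8·5.433×10^-21 J = 4.35×10^-20 J.

|ΔE| = 4.35×10^-20 J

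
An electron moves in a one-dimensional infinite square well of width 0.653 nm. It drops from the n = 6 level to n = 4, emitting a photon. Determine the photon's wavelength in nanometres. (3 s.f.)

λ = 70.3 nm

E_1 = h²/(8m_eL²) = 1.413×10^-19 J, so ΔE = (6² − 4²)E_1 = 2.826×10^-18 J.
λ = hc/ΔE = (6.626×10^-34·2.998×10^8)/2.826×10^-18 = 7.03×10^-8 m = 70.3 nm.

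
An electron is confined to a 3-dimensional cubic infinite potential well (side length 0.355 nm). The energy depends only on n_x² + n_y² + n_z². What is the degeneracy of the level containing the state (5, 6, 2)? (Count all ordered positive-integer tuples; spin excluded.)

degeneracy = 6

The level has n_x² + n_y² + n_z² = 65. The ordered positive-integer solutions are (2, 5, 6), (2, 6, 5), (5, 2, 6), (5, 6, 2), (6, 2, 5), (6, 5, 2).
That gives 6 states.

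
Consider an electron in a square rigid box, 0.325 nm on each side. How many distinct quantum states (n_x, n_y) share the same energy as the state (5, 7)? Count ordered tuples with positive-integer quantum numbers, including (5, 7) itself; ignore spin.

degeneracy = 2

The level has n_x² + n_y² = 74. The ordered positive-integer solutions are (5, 7), (7, 5).
That gives 2 states.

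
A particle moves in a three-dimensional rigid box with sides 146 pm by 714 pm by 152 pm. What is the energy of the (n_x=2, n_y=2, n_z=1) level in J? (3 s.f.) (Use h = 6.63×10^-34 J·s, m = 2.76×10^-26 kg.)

For a 3D rectangular well E = (h²/8m)·Σ n_i²/L_i² = (6.63×10^-34)²/(8·2.76×10^-26) · [2²/(146 pm)² + 2²/(714 pm)² + 1²/(152 pm)²].
Evaluating gives E = 4.75×10^-22 J.

E = 4.75×10^-22 J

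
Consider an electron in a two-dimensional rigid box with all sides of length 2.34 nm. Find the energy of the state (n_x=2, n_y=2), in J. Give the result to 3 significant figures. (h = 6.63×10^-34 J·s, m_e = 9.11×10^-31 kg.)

E = 8.81×10^-20 J

For a 2D rectangular well E = (h²/8m_e)·Σ n_i²/L_i² = (6.63×10^-34)²/(8·9.11×10^-31) · [2²/(2.34 nm)² + 2²/(2.34 nm)²].
Evaluating gives E = 8.81×10^-20 J.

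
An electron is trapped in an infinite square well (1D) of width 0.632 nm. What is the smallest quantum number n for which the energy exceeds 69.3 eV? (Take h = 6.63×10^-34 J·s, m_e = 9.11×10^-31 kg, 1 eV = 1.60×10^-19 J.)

n = 9

E_1 = h²/(8m_eL²) = 1.510×10^-19 J = 0.9438 eV.
Need n² > 69.3/0.9438 = 73.43, i.e. n > 8.569.
The smallest integer satisfying this is n = 9.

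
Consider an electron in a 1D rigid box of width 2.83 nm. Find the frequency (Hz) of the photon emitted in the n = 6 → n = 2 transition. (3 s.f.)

f = 3.63×10^14 Hz

E_1 = h²/(8m_eL²) = 7.523×10^-21 J and ΔE = (6² − 2²)E_1 = 2.407×10^-19 J.
f = ΔE/h = 2.407×10^-19/6.626×10^-34 = 3.63×10^14 Hz.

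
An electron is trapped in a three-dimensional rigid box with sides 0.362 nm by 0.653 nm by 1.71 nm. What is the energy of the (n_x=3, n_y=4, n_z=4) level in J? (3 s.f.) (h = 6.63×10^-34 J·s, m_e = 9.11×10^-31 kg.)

E = 6.74×10^-18 J

For a 3D rectangular well E = (h²/8m_e)·Σ n_i²/L_i² = (6.63×10^-34)²/(8·9.11×10^-31) · [3²/(0.362 nm)² + 4²/(0.653 nm)² + 4²/(1.71 nm)²].
Evaluating gives E = 6.74×10^-18 J.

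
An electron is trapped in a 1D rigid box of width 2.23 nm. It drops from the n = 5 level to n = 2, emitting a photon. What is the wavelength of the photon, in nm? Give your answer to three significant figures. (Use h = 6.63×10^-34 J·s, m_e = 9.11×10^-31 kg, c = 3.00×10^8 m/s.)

λ = 781 nm

E_1 = h²/(8m_eL²) = 1.213×10^-20 J, so ΔE = (5² − 2²)E_1 = 2.547×10^-19 J.
λ = hc/ΔE = (6.63×10^-34·3.00×10^8)/2.547×10^-19 = 7.81×10^-7 m = 781 nm.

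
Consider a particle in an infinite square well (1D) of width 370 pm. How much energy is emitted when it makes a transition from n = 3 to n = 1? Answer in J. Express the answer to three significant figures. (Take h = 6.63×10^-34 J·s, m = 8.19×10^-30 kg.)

|ΔE| = 3.92×10^-19 J

E_1 = h²/(8mL²) = 4.901×10^-20 J.
|ΔE| = |3² − 1²|·E_1 = 8·4.901×10^-20 J = 3.92×10^-19 J.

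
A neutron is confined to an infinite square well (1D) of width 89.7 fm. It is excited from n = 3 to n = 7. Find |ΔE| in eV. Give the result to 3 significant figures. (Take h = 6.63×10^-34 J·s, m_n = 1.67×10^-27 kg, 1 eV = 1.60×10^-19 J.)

E_1 = h²/(8m_nL²) = 4.089×10^-15 J.
|ΔE| = |3² − 7²|·E_1 = 40·4.089×10^-15 J = 1.636×10^-13 J = 1.02×10^6 eV.

|ΔE| = 1.02×10^6 eV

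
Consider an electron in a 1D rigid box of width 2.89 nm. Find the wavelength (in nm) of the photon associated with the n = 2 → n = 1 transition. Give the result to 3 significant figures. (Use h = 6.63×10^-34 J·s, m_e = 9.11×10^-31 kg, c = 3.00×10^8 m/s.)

λ = 9.18×10^3 nm

E_1 = h²/(8m_eL²) = 7.221×10^-21 J, so ΔE = (2² − 1²)E_1 = 2.166×10^-20 J.
λ = hc/ΔE = (6.63×10^-34·3.00×10^8)/2.166×10^-20 = 9.18×10^-6 m = 9.18×10^3 nm.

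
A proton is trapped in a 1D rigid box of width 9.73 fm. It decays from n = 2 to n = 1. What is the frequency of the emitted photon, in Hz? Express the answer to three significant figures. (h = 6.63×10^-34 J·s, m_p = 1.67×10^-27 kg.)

E_1 = h²/(8m_pL²) = 3.475×10^-13 J and ΔE = (2² − 1²)E_1 = 1.043×10^-12 J.
f = ΔE/h = 1.043×10^-12/6.63×10^-34 = 1.57×10^21 Hz.

f = 1.57×10^21 Hz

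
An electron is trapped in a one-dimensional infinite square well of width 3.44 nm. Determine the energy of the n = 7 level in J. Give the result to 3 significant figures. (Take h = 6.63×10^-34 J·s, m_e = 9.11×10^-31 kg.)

For an infinite well E_n = n²h²/(8m_eL²), so E_1 = h²/(8m_eL²) = (6.63×10^-34)²/(8·9.11×10^-31·(3.44×10^-9 m)²) = 5.097×10^-21 J.
Then E_7 = 7²·E_1 = 49·5.097×10^-21 J = 2.50×10^-19 J.

E_7 = 2.50×10^-19 J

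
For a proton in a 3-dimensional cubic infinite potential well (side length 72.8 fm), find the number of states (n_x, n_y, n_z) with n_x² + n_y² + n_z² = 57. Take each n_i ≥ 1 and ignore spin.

degeneracy = 6

The level has n_x² + n_y² + n_z² = 57. The ordered positive-integer solutions are (2, 2, 7), (2, 7, 2), (4, 4, 5), (4, 5, 4), (5, 4, 4), (7, 2, 2).
That gives 6 states.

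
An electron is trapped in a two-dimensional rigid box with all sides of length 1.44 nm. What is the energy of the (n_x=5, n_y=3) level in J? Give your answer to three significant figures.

For a 2D rectangular well E = (h²/8m_e)·Σ n_i²/L_i² = (6.626×10^-34)²/(8·9.109×10^-31) · [5²/(1.44 nm)² + 3²/(1.44 nm)²].
Evaluating gives E = 9.88×10^-19 J.

E = 9.88×10^-19 J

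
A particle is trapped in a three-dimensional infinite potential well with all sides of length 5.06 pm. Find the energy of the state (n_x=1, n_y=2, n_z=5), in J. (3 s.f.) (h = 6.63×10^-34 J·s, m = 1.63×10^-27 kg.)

E = 3.95×10^-17 J

For a 3D rectangular well E = (h²/8m)·Σ n_i²/L_i² = (6.63×10^-34)²/(8·1.63×10^-27) · [1²/(5.06 pm)² + 2²/(5.06 pm)² + 5²/(5.06 pm)²].
Evaluating gives E = 3.95×10^-17 J.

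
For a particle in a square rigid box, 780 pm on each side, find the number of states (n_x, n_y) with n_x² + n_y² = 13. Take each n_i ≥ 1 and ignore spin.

degeneracy = 2

The level has n_x² + n_y² = 13. The ordered positive-integer solutions are (2, 3), (3, 2).
That gives 2 states.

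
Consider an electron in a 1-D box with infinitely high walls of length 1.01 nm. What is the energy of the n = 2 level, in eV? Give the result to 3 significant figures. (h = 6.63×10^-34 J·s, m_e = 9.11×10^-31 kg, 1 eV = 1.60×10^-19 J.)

E_2 = 1.48 eV

For an infinite well E_n = n²h²/(8m_eL²), so E_1 = h²/(8m_eL²) = (6.63×10^-34)²/(8·9.11×10^-31·(1.01×10^-9 m)²) = 5.913×10^-20 J.
Then E_2 = 2²·E_1 = 4·5.913×10^-20 J = 2.365×10^-19 J.
Converting, E_2 = 2.365×10^-19 J / (1.60×10^-19 J/eV) = 1.48 eV.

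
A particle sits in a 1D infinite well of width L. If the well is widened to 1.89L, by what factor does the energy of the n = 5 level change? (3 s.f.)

0.280

E_n ∝ 1/L², so the energy scales by 1/1.89² = 0.280.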